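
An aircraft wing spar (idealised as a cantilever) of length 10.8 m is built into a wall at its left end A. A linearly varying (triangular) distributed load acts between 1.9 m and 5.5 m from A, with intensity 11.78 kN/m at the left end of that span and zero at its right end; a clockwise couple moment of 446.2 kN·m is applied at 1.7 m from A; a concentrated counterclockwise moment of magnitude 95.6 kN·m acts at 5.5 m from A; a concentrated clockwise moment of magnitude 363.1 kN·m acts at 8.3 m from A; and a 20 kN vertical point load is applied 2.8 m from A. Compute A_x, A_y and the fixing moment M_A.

A_x = 0, A_y = 41.20 kN, M_A = 835.4 kN·m

Resultant of the triangular load: ½ × 11.78 × 3.6 = 21.204 kN, acting at 3.1 m from A (one-third of the span from the peak).
ΣF_x = 0: A_x = 0.
ΣF_y = 0: A_y − ½·11.78·3.6 − 20 = 0 → A_y = 41.20 kN.
ΣM about A: M_A − (½·11.78·3.6)·3.1 − 446.2 + 95.6 − 363.1 − 20·2.8 = 0 → M_A = 835.4 kN·m.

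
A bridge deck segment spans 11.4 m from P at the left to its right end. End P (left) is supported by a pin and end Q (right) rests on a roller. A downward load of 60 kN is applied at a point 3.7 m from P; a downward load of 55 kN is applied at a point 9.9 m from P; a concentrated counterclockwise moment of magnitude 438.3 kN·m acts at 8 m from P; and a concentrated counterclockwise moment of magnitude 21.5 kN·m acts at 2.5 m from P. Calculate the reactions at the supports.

ΣM about P: Q_y·11.4 − 60·3.7 − 55·9.9 + 438.3 + 21.5 = 0 → Q_y = 306.7/11.4 = 26.9035 ≈ 26.90 kN.
ΣF_y = 0: P_y + 26.9035 − 60 − 55 = 0 → P_y = 88.10 kN.
ΣF_x = 0: no horizontal applied forces, so P_x = 0.

P_x = 0, P_y = 88.10 kN, Q_y = 26.90 kN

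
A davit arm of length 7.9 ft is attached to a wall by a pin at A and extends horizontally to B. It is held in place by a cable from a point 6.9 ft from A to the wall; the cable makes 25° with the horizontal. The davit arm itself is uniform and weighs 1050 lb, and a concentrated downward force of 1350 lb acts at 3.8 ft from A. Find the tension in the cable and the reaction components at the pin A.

ΣM about A: T·sin25°·6.9 − 1050·3.95 − 1350·3.8 = 0 → T = 9277.5/(6.9·0.422618) = 3181.51 ≈ 3182 lb.
ΣF_x = 0: A_x − T·cos25° = 0 → A_x = 3181.51 × 0.906308 = 2883 lb.
ΣF_y = 0: A_y + T·sin25° − 1050 − 1350 = 0 → A_y = 2400 − 3181.51 × 0.422618 = 1055 lb.

T = 3182 lb, A_x = 2883 lb, A_y = 1055 lb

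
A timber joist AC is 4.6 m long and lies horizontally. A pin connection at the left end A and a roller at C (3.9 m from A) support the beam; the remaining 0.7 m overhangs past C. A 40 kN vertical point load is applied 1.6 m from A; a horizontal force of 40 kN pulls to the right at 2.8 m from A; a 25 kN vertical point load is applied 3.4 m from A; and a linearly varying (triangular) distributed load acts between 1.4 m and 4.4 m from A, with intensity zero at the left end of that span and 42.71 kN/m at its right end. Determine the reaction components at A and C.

Resultant of the triangular load: ½ × 42.71 × 3 = 64.065 kN, acting at 3.4 m from A (one-third of the span from the peak).
Taking moments about A: C_y·3.9 − 40·1.6 − 25·3.4 − (½·42.71·3)·3.4 = 0 → C_y = 366.821/3.9 = 94.0567 ≈ 94.06 kN.
ΣF_y = 0: A_y + 94.0567 − 40 − 25 − ½·42.71·3 = 0 → A_y = 35.01 kN.
ΣF_x = 0: A_x + 40 = 0 → A_x = -40.00 kN.

A_x = -40.00 kN, A_y = 35.01 kN, C_y = 94.06 kN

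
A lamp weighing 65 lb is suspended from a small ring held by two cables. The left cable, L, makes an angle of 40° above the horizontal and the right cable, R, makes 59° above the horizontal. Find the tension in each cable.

ΣF_x = 0: −T_L·cos40° + T_R·cos59° = 0 → T_R = 1.48735·T_L.
ΣF_y = 0: T_L·sin40° + T_R·sin59° = 65.
Substitute: T_L·(0.642788 + 1.48735·0.857167) = 65 → T_L = 33.8949 ≈ 33.89 lb.
Then T_R = 1.48735 × 33.8949 = 50.41 lb.

T_L = 33.89 lb, T_R = 50.41 lb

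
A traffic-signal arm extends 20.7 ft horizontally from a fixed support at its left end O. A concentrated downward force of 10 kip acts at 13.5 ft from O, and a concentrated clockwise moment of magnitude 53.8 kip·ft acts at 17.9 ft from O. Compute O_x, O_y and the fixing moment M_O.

O_x = 0, O_y = 10.00 kip, M_O = 188.8 kip·ft

ΣF_x = 0: O_x = 0.
ΣF_y = 0: O_y − 10 = 0 → O_y = 10.00 kip.
ΣM about O: M_O − 10·13.5 − 53.8 = 0 → M_O = 188.8 kip·ft.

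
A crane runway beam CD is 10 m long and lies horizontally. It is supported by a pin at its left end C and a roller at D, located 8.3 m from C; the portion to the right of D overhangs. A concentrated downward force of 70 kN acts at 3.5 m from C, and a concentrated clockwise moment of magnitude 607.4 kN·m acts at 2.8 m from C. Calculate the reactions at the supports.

Taking moments about C: D_y·8.3 − 70·3.5 − 607.4 = 0 → D_y = 852.4/8.3 = 102.699 ≈ 102.7 kN.
ΣF_y = 0: C_y + 102.699 − 70 = 0 → C_y = -32.70 kN.
ΣF_x = 0: no horizontal applied forces, so C_x = 0.

C_x = 0, C_y = -32.70 kN, D_y = 102.7 kN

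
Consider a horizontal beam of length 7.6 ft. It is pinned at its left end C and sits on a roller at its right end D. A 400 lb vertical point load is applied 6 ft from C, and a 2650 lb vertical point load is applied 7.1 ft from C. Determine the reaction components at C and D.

C_x = 0, C_y = 258.6 lb, D_y = 2791 lb

Taking moments about C: D_y·7.6 − 400·6 − 2650·7.1 = 0 → D_y = 21215/7.6 = 2791.45 ≈ 2791 lb.
ΣF_y = 0: C_y + 2791.45 − 400 − 2650 = 0 → C_y = 258.6 lb.
ΣF_x = 0: no horizontal applied forces, so C_x = 0.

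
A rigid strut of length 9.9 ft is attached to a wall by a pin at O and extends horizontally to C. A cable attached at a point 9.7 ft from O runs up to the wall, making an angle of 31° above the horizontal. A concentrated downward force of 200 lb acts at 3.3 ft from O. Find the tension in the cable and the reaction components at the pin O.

ΣM about O: T·sin31°·9.7 − 200·3.3 = 0 → T = 660/(9.7·0.515038) = 132.109 ≈ 132.1 lb.
ΣF_x = 0: O_x − T·cos31° = 0 → O_x = 132.109 × 0.857167 = 113.2 lb.
ΣF_y = 0: O_y + T·sin31° − 200 = 0 → O_y = 200 − 132.109 × 0.515038 = 132.0 lb.

T = 132.1 lb, O_x = 113.2 lb, O_y = 132.0 lb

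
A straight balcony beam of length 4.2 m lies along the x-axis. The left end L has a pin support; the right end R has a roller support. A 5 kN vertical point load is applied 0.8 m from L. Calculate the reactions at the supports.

ΣM about L: R_y·4.2 − 5·0.8 = 0 → R_y = 4/4.2 = 0.952381 ≈ 0.9524 kN.
ΣF_y = 0: L_y + 0.952381 − 5 = 0 → L_y = 4.048 kN.
ΣF_x = 0: no horizontal applied forces, so L_x = 0.

L_x = 0, L_y = 4.048 kN, R_y = 0.9524 kN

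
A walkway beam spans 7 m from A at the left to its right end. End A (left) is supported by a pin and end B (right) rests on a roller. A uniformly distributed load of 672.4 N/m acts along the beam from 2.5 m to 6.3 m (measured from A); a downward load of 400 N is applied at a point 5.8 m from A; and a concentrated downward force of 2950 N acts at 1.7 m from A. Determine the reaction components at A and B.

A_x = 0, A_y = 3251 N, B_y = 2654 N

Resultant of the distributed load: 672.4 × 3.8 = 2555.12 N at 4.4 m from A.
ΣM about A: B_y·7 − (672.4·3.8)·4.4 − 400·5.8 − 2950·1.7 = 0 → B_y = 18577.528/7 = 2653.93 ≈ 2654 N.
ΣF_y = 0: A_y + 2653.93 − 672.4·3.8 − 400 − 2950 = 0 → A_y = 3251 N.
ΣF_x = 0: no horizontal applied forces, so A_x = 0.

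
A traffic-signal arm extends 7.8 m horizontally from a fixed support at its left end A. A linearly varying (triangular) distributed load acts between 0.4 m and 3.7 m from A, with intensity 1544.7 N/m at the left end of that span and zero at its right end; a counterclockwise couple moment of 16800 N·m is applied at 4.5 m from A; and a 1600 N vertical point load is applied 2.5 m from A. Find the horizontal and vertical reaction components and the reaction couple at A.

A_x = 0, A_y = 4149 N, M_A = -8977 N·m

Resultant of the triangular load: ½ × 1544.7 × 3.3 = 2548.755 N, acting at 1.5 m from A (one-third of the span from the peak).
ΣF_x = 0: A_x = 0.
ΣF_y = 0: A_y − ½·1544.7·3.3 − 1600 = 0 → A_y = 4149 N.
ΣM about A: M_A − (½·1544.7·3.3)·1.5 + 16800 − 1600·2.5 = 0 → M_A = -8977 N·m.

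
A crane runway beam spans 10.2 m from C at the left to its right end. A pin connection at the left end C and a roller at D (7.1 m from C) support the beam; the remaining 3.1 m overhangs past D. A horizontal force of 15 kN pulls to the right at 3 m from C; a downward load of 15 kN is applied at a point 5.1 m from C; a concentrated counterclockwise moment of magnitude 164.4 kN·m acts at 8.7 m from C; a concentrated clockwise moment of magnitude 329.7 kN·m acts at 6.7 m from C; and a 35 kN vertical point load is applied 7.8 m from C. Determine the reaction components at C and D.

Moments about C: D_y·7.1 − 15·5.1 + 164.4 − 329.7 − 35·7.8 = 0 → D_y = 514.8/7.1 = 72.507 ≈ 72.51 kN.
ΣF_y = 0: C_y + 72.507 − 15 − 35 = 0 → C_y = -22.51 kN.
ΣF_x = 0: C_x + 15 = 0 → C_x = -15.00 kN.

C_x = -15.00 kN, C_y = -22.51 kN, D_y = 72.51 kN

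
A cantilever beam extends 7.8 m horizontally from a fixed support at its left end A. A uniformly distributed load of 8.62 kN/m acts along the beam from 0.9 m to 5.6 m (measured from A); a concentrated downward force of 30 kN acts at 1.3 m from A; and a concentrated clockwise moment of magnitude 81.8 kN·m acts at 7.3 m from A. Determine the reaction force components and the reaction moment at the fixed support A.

A_x = 0, A_y = 70.51 kN, M_A = 252.5 kN·m

Resultant of the distributed load: 8.62 × 4.7 = 40.514 kN at 3.25 m from A.
ΣF_x = 0: A_x = 0.
ΣF_y = 0: A_y − 8.62·4.7 − 30 = 0 → A_y = 70.51 kN.
ΣM about A: M_A − (8.62·4.7)·3.25 − 30·1.3 − 81.8 = 0 → M_A = 252.5 kN·m.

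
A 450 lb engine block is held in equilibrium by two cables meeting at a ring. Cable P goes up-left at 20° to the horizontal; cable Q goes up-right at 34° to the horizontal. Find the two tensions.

ΣF_x = 0: −T_P·cos20° + T_Q·cos34° = 0 → T_Q = 1.13347·T_P.
ΣF_y = 0: T_P·sin20° + T_Q·sin34° = 450.
Substitute: T_P·(0.34202 + 1.13347·0.559193) = 450 → T_P = 461.137 ≈ 461.1 lb.
Then T_Q = 1.13347 × 461.137 = 522.7 lb.

T_P = 461.1 lb, T_Q = 522.7 lb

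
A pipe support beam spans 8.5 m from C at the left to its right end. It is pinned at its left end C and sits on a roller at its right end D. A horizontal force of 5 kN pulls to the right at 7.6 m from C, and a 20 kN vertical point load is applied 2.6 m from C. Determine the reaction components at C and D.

C_x = -5.000 kN, C_y = 13.88 kN, D_y = 6.118 kN

Taking moments about C: D_y·8.5 − 20·2.6 = 0 → D_y = 52/8.5 = 6.11765 ≈ 6.118 kN.
ΣF_y = 0: C_y + 6.11765 − 20 = 0 → C_y = 13.88 kN.
ΣF_x = 0: C_x + 5 = 0 → C_x = -5.000 kN.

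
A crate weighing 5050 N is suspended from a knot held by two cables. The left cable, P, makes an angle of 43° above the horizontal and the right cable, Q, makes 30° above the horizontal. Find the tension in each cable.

ΣF_x = 0: −T_P·cos43° + T_Q·cos30° = 0 → T_Q = 0.844495·T_P.
ΣF_y = 0: T_P·sin43° + T_Q·sin30° = 5050.
Substitute: T_P·(0.681998 + 0.844495·0.5) = 5050 → T_P = 4573.26 ≈ 4573 N.
Then T_Q = 0.844495 × 4573.26 = 3862 N.

T_P = 4573 N, T_Q = 3862 N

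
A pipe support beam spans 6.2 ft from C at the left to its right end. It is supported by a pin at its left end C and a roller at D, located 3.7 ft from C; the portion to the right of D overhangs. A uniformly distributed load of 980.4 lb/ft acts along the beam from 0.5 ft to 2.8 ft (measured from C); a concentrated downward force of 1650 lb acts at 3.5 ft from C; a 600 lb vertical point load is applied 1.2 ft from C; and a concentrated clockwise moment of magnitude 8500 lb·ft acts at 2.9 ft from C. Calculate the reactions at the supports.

C_x = 0, C_y = -553.4 lb, D_y = 5058 lb

Resultant of the distributed load: 980.4 × 2.3 = 2254.92 lb at 1.65 ft from C.
Moments about C: D_y·3.7 − (980.4·2.3)·1.65 − 1650·3.5 − 600·1.2 − 8500 = 0 → D_y = 18715.618/3.7 = 5058.28 ≈ 5058 lb.
ΣF_y = 0: C_y + 5058.28 − 980.4·2.3 − 1650 − 600 = 0 → C_y = -553.4 lb.
ΣF_x = 0: no horizontal applied forces, so C_x = 0.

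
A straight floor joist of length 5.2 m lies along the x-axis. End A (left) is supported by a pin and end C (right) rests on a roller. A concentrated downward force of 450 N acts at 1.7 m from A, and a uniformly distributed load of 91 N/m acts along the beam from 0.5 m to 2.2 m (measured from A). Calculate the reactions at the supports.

Resultant of the distributed load: 91 × 1.7 = 154.7 N at 1.35 m from A.
Moments about A: C_y·5.2 − 450·1.7 − (91·1.7)·1.35 = 0 → C_y = 973.845/5.2 = 187.278 ≈ 187.3 N.
ΣF_y = 0: A_y + 187.278 − 450 − 91·1.7 = 0 → A_y = 417.4 N.
ΣF_x = 0: no horizontal applied forces, so A_x = 0.

A_x = 0, A_y = 417.4 N, C_y = 187.3 N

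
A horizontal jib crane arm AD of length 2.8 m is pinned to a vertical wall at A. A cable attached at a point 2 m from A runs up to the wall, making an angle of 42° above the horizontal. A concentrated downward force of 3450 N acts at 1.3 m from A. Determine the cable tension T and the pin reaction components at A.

T = 3351 N, A_x = 2491 N, A_y = 1208 N

ΣM about A: T·sin42°·2 − 3450·1.3 = 0 → T = 4485/(2·0.669131) = 3351.36 ≈ 3351 N.
ΣF_x = 0: A_x − T·cos42° = 0 → A_x = 3351.36 × 0.743145 = 2491 N.
ΣF_y = 0: A_y + T·sin42° − 3450 = 0 → A_y = 3450 − 3351.36 × 0.669131 = 1208 N.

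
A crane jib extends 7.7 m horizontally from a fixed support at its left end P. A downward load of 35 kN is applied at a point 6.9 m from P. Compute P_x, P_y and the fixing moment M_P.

ΣF_x = 0: P_x = 0.
ΣF_y = 0: P_y − 35 = 0 → P_y = 35.00 kN.
ΣM about P: M_P − 35·6.9 = 0 → M_P = 241.5 kN·m.

P_x = 0, P_y = 35.00 kN, M_P = 241.5 kN·m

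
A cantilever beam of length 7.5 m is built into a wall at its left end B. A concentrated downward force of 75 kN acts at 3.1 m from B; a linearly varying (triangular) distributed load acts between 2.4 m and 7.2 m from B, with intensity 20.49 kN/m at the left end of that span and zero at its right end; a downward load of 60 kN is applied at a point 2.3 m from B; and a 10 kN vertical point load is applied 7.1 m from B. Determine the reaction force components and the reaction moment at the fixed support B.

Resultant of the triangular load: ½ × 20.49 × 4.8 = 49.176 kN, acting at 4 m from B (one-third of the span from the peak).
ΣF_x = 0: B_x = 0.
ΣF_y = 0: B_y − 75 − ½·20.49·4.8 − 60 − 10 = 0 → B_y = 194.2 kN.
ΣM about B: M_B − 75·3.1 − (½·20.49·4.8)·4 − 60·2.3 − 10·7.1 = 0 → M_B = 638.2 kN·m.

B_x = 0, B_y = 194.2 kN, M_B = 638.2 kN·m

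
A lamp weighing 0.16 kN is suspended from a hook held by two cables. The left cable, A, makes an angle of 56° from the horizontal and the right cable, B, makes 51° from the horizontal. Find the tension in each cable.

T_A = 0.1053 kN, T_B = 0.09356 kN

ΣF_x = 0: −T_A·cos56° + T_B·cos51° = 0 → T_B = 0.888566·T_A.
ΣF_y = 0: T_A·sin56° + T_B·sin51° = 0.16.
Substitute: T_A·(0.829038 + 0.888566·0.777146) = 0.16 → T_A = 0.105292 ≈ 0.1053 kN.
Then T_B = 0.888566 × 0.105292 = 0.09356 kN.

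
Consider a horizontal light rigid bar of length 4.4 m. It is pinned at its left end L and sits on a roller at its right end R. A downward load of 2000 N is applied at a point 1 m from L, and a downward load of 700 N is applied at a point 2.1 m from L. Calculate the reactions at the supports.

Moments about L: R_y·4.4 − 2000·1 − 700·2.1 = 0 → R_y = 3470/4.4 = 788.636 ≈ 788.6 N.
ΣF_y = 0: L_y + 788.636 − 2000 − 700 = 0 → L_y = 1911 N.
ΣF_x = 0: no horizontal applied forces, so L_x = 0.

L_x = 0, L_y = 1911 N, R_y = 788.6 N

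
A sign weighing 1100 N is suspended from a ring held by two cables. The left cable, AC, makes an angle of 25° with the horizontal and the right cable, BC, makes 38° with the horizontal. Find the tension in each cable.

T_AC = 972.8 N, T_BC = 1119 N

ΣF_x = 0: −T_AC·cos25° + T_BC·cos38° = 0 → T_BC = 1.15012·T_AC.
ΣF_y = 0: T_AC·sin25° + T_BC·sin38° = 1100.
Substitute: T_AC·(0.422618 + 1.15012·0.615661) = 1100 → T_AC = 972.847 ≈ 972.8 N.
Then T_BC = 1.15012 × 972.847 = 1119 N.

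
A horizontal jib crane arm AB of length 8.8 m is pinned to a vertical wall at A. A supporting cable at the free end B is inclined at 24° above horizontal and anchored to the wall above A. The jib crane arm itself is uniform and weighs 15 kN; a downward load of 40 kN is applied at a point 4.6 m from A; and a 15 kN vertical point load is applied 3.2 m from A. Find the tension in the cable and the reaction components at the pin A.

ΣM about A: T·sin24°·8.8 − 15·4.4 − 40·4.6 − 15·3.2 = 0 → T = 298/(8.8·0.406737) = 83.2568 ≈ 83.26 kN.
ΣF_x = 0: A_x − T·cos24° = 0 → A_x = 83.2568 × 0.913545 = 76.06 kN.
ΣF_y = 0: A_y + T·sin24° − 15 − 40 − 15 = 0 → A_y = 70 − 83.2568 × 0.406737 = 36.14 kN.

T = 83.26 kN, A_x = 76.06 kN, A_y = 36.14 kN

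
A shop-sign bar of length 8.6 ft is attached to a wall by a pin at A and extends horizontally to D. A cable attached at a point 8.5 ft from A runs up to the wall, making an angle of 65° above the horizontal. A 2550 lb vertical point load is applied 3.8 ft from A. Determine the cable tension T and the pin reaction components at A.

ΣM about A: T·sin65°·8.5 − 2550·3.8 = 0 → T = 9690/(8.5·0.906308) = 1257.85 ≈ 1258 lb.
ΣF_x = 0: A_x − T·cos65° = 0 → A_x = 1257.85 × 0.422618 = 531.6 lb.
ΣF_y = 0: A_y + T·sin65° − 2550 = 0 → A_y = 2550 − 1257.85 × 0.906308 = 1410 lb.

T = 1258 lb, A_x = 531.6 lb, A_y = 1410 lb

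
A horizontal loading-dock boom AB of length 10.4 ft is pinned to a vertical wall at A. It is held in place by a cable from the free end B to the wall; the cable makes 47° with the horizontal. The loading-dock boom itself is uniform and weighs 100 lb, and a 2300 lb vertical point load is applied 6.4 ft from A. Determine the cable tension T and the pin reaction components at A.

ΣM about A: T·sin47°·10.4 − 100·5.2 − 2300·6.4 = 0 → T = 15240/(10.4·0.731354) = 2003.66 ≈ 2004 lb.
ΣF_x = 0: A_x − T·cos47° = 0 → A_x = 2003.66 × 0.681998 = 1366 lb.
ΣF_y = 0: A_y + T·sin47° − 100 − 2300 = 0 → A_y = 2400 − 2003.66 × 0.731354 = 934.6 lb.

T = 2004 lb, A_x = 1366 lb, A_y = 934.6 lb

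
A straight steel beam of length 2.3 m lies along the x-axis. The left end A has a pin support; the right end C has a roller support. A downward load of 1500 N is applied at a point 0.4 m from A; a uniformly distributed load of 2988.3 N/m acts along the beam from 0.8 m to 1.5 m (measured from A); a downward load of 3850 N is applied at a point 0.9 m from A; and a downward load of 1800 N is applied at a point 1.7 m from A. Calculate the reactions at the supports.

A_x = 0, A_y = 5098 N, C_y = 4144 N

Resultant of the distributed load: 2988.3 × 0.7 = 2091.81 N at 1.15 m from A.
ΣM about A: C_y·2.3 − 1500·0.4 − (2988.3·0.7)·1.15 − 3850·0.9 − 1800·1.7 = 0 → C_y = 9530.5815/2.3 = 4143.73 ≈ 4144 N.
ΣF_y = 0: A_y + 4143.73 − 1500 − 2988.3·0.7 − 3850 − 1800 = 0 → A_y = 5098 N.
ΣF_x = 0: no horizontal applied forces, so A_x = 0.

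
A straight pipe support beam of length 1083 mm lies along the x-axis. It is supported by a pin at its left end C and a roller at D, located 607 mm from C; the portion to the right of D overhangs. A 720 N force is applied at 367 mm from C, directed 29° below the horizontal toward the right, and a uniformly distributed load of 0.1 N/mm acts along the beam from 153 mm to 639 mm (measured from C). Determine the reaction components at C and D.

C_x = -629.7 N, C_y = 154.9 N, D_y = 242.8 N

Resultant of the distributed load: 0.1 × 486 = 48.6 N at 396 mm from C.
ΣM about C: D_y·607 − 720·sin29°·367 − (0.1·486)·396 = 0 → D_y = 147352/607 = 242.755 ≈ 242.8 N.
ΣF_y = 0: C_y + 242.755 − 720·sin29° − 0.1·486 = 0 → C_y = 154.9 N.
ΣF_x = 0: C_x + 720·cos29° = 0 → C_x = -629.7 N.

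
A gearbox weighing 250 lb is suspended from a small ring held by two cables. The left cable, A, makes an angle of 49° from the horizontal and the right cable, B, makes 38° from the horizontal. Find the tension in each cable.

ΣF_x = 0: −T_A·cos49° + T_B·cos38° = 0 → T_B = 0.832551·T_A.
ΣF_y = 0: T_A·sin49° + T_B·sin38° = 250.
Substitute: T_A·(0.75471 + 0.832551·0.615661) = 250 → T_A = 197.273 ≈ 197.3 lb.
Then T_B = 0.832551 × 197.273 = 164.2 lb.

T_A = 197.3 lb, T_B = 164.2 lb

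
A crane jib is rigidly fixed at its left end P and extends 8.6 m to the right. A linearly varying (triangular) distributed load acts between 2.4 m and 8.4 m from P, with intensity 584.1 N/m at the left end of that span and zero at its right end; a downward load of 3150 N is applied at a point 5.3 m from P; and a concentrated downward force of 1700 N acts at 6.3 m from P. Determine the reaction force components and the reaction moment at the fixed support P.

Resultant of the triangular load: ½ × 584.1 × 6 = 1752.3 N, acting at 4.4 m from P (one-third of the span from the peak).
ΣF_x = 0: P_x = 0.
ΣF_y = 0: P_y − ½·584.1·6 − 3150 − 1700 = 0 → P_y = 6602 N.
ΣM about P: M_P − (½·584.1·6)·4.4 − 3150·5.3 − 1700·6.3 = 0 → M_P = 35120 N·m.

P_x = 0, P_y = 6602 N, M_P = 35120 N·m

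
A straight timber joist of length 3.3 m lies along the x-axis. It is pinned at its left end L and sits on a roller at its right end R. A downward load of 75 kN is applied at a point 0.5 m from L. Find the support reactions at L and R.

ΣM about L: R_y·3.3 − 75·0.5 = 0 → R_y = 37.5/3.3 = 11.3636 ≈ 11.36 kN.
ΣF_y = 0: L_y + 11.3636 − 75 = 0 → L_y = 63.64 kN.
ΣF_x = 0: no horizontal applied forces, so L_x = 0.

L_x = 0, L_y = 63.64 kN, R_y = 11.36 kN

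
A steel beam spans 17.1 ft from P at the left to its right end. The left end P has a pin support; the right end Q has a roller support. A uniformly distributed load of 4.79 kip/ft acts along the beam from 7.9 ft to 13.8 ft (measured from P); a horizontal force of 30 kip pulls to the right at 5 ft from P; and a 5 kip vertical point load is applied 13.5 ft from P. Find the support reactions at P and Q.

Resultant of the distributed load: 4.79 × 5.9 = 28.261 kip at 10.85 ft from P.
Taking moments about P: Q_y·17.1 − (4.79·5.9)·10.85 − 5·13.5 = 0 → Q_y = 374.13185/17.1 = 21.8791 ≈ 21.88 kip.
ΣF_y = 0: P_y + 21.8791 − 4.79·5.9 − 5 = 0 → P_y = 11.38 kip.
ΣF_x = 0: P_x + 30 = 0 → P_x = -30.00 kip.

P_x = -30.00 kip, P_y = 11.38 kip, Q_y = 21.88 kip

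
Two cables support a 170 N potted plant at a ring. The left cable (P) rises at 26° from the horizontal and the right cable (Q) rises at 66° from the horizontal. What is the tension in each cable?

ΣF_x = 0: −T_P·cos26° + T_Q·cos66° = 0 → T_Q = 2.20977·T_P.
ΣF_y = 0: T_P·sin26° + T_Q·sin66° = 170.
Substitute: T_P·(0.438371 + 2.20977·0.913545) = 170 → T_P = 69.1874 ≈ 69.19 N.
Then T_Q = 2.20977 × 69.1874 = 152.9 N.

T_P = 69.19 N, T_Q = 152.9 N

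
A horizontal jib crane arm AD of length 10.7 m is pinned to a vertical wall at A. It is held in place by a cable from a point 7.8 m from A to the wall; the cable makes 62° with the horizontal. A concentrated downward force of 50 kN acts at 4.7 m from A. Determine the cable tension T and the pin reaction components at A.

T = 34.12 kN, A_x = 16.02 kN, A_y = 19.87 kN

ΣM about A: T·sin62°·7.8 − 50·4.7 = 0 → T = 235/(7.8·0.882948) = 34.1223 ≈ 34.12 kN.
ΣF_x = 0: A_x − T·cos62° = 0 → A_x = 34.1223 × 0.469472 = 16.02 kN.
ΣF_y = 0: A_y + T·sin62° − 50 = 0 → A_y = 50 − 34.1223 × 0.882948 = 19.87 kN.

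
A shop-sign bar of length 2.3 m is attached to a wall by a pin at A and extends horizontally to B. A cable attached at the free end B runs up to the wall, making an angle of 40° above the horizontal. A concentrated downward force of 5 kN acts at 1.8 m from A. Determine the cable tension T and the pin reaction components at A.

T = 6.088 kN, A_x = 4.663 kN, A_y = 1.087 kN

ΣM about A: T·sin40°·2.3 − 5·1.8 = 0 → T = 9/(2.3·0.642788) = 6.08761 ≈ 6.088 kN.
ΣF_x = 0: A_x − T·cos40° = 0 → A_x = 6.08761 × 0.766044 = 4.663 kN.
ΣF_y = 0: A_y + T·sin40° − 5 = 0 → A_y = 5 − 6.08761 × 0.642788 = 1.087 kN.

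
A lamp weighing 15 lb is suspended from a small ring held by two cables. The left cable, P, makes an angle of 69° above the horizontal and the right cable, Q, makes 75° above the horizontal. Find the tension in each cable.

T_P = 6.605 lb, T_Q = 9.145 lb

ΣF_x = 0: −T_P·cos69° + T_Q·cos75° = 0 → T_Q = 1.38463·T_P.
ΣF_y = 0: T_P·sin69° + T_Q·sin75° = 15.
Substitute: T_P·(0.93358 + 1.38463·0.965926) = 15 → T_P = 6.60493 ≈ 6.605 lb.
Then T_Q = 1.38463 × 6.60493 = 9.145 lb.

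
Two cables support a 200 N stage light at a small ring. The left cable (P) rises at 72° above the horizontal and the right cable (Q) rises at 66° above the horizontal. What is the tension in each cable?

T_P = 121.6 N, T_Q = 92.36 N

ΣF_x = 0: −T_P·cos72° + T_Q·cos66° = 0 → T_Q = 0.759747·T_P.
ΣF_y = 0: T_P·sin72° + T_Q·sin66° = 200.
Substitute: T_P·(0.951057 + 0.759747·0.913545) = 200 → T_P = 121.572 ≈ 121.6 N.
Then T_Q = 0.759747 × 121.572 = 92.36 N.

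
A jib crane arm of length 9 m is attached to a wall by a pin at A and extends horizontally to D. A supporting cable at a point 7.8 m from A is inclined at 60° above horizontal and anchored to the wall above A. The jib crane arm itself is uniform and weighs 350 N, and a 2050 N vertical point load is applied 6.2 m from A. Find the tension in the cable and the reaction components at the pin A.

T = 2115 N, A_x = 1057 N, A_y = 568.6 N

ΣM about A: T·sin60°·7.8 − 350·4.5 − 2050·6.2 = 0 → T = 14285/(7.8·0.866025) = 2114.73 ≈ 2115 N.
ΣF_x = 0: A_x − T·cos60° = 0 → A_x = 2114.73 × 0.5 = 1057 N.
ΣF_y = 0: A_y + T·sin60° − 350 − 2050 = 0 → A_y = 2400 − 2114.73 × 0.866025 = 568.6 N.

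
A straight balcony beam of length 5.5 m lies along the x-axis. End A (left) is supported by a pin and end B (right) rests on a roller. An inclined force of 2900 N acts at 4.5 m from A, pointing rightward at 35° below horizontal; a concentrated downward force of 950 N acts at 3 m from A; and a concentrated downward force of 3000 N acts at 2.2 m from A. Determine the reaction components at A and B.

Taking moments about A: B_y·5.5 − 2900·sin35°·4.5 − 950·3 − 3000·2.2 = 0 → B_y = 16935.2/5.5 = 3079.13 ≈ 3079 N.
ΣF_y = 0: A_y + 3079.13 − 2900·sin35° − 950 − 3000 = 0 → A_y = 2534 N.
ΣF_x = 0: A_x + 2900·cos35° = 0 → A_x = -2376 N.

A_x = -2376 N, A_y = 2534 N, B_y = 3079 N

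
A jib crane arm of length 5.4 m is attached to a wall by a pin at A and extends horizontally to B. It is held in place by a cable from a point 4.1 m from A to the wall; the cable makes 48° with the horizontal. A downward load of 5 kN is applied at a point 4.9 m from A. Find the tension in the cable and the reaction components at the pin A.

ΣM about A: T·sin48°·4.1 − 5·4.9 = 0 → T = 24.5/(4.1·0.743145) = 8.04097 ≈ 8.041 kN.
ΣF_x = 0: A_x − T·cos48° = 0 → A_x = 8.04097 × 0.669131 = 5.380 kN.
ΣF_y = 0: A_y + T·sin48° − 5 = 0 → A_y = 5 − 8.04097 × 0.743145 = -0.9756 kN.

T = 8.041 kN, A_x = 5.380 kN, A_y = -0.9756 kN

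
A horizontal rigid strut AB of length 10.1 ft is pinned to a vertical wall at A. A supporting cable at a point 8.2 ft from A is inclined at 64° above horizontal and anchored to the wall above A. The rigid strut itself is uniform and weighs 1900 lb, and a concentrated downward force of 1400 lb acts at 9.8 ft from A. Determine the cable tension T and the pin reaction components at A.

T = 3163 lb, A_x = 1387 lb, A_y = 456.7 lb

ΣM about A: T·sin64°·8.2 − 1900·5.05 − 1400·9.8 = 0 → T = 23315/(8.2·0.898794) = 3163.45 ≈ 3163 lb.
ΣF_x = 0: A_x − T·cos64° = 0 → A_x = 3163.45 × 0.438371 = 1387 lb.
ΣF_y = 0: A_y + T·sin64° − 1900 − 1400 = 0 → A_y = 3300 − 3163.45 × 0.898794 = 456.7 lb.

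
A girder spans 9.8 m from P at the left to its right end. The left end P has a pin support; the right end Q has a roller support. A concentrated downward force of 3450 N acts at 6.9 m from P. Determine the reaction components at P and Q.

P_x = 0, P_y = 1021 N, Q_y = 2429 N

ΣM about P: Q_y·9.8 − 3450·6.9 = 0 → Q_y = 23805/9.8 = 2429.08 ≈ 2429 N.
ΣF_y = 0: P_y + 2429.08 − 3450 = 0 → P_y = 1021 N.
ΣF_x = 0: no horizontal applied forces, so P_x = 0.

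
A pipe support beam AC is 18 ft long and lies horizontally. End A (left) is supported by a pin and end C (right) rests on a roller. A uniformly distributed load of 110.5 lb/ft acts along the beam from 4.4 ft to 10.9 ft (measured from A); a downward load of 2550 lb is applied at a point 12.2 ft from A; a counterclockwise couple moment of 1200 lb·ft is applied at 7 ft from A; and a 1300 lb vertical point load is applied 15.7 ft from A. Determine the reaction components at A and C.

Resultant of the distributed load: 110.5 × 6.5 = 718.25 lb at 7.65 ft from A.
Moments about A: C_y·18 − (110.5·6.5)·7.65 − 2550·12.2 + 1200 − 1300·15.7 = 0 → C_y = 55814.6125/18 = 3100.81 ≈ 3101 lb.
ΣF_y = 0: A_y + 3100.81 − 110.5·6.5 − 2550 − 1300 = 0 → A_y = 1467 lb.
ΣF_x = 0: no horizontal applied forces, so A_x = 0.

A_x = 0, A_y = 1467 lb, C_y = 3101 lb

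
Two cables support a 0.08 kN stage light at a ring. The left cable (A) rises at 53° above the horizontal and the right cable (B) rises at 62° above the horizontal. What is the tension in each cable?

T_A = 0.04144 kN, T_B = 0.05312 kN

ΣF_x = 0: −T_A·cos53° + T_B·cos62° = 0 → T_B = 1.2819·T_A.
ΣF_y = 0: T_A·sin53° + T_B·sin62° = 0.08.
Substitute: T_A·(0.798636 + 1.2819·0.882948) = 0.08 → T_A = 0.0414403 ≈ 0.04144 kN.
Then T_B = 1.2819 × 0.0414403 = 0.05312 kN.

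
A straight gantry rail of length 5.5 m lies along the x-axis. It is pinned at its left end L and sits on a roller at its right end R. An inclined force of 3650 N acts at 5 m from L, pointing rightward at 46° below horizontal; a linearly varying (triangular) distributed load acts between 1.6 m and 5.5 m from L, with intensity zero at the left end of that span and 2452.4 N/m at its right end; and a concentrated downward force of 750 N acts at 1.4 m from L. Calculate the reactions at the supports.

L_x = -2536 N, L_y = 1928 N, R_y = 6230 N

Resultant of the triangular load: ½ × 2452.4 × 3.9 = 4782.18 N, acting at 4.2 m from L (one-third of the span from the peak).
Taking moments about L: R_y·5.5 − 3650·sin46°·5 − (½·2452.4·3.9)·4.2 − 750·1.4 = 0 → R_y = 34263.1/5.5 = 6229.65 ≈ 6230 N.
ΣF_y = 0: L_y + 6229.65 − 3650·sin46° − ½·2452.4·3.9 − 750 = 0 → L_y = 1928 N.
ΣF_x = 0: L_x + 3650·cos46° = 0 → L_x = -2536 N.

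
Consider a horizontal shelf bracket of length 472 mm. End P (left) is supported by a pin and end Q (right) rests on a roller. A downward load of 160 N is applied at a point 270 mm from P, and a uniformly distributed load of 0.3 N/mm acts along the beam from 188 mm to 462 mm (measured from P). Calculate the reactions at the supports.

P_x = 0, P_y = 94.07 N, Q_y = 148.1 N

Resultant of the distributed load: 0.3 × 274 = 82.2 N at 325 mm from P.
Moments about P: Q_y·472 − 160·270 − (0.3·274)·325 = 0 → Q_y = 69915/472 = 148.125 ≈ 148.1 N.
ΣF_y = 0: P_y + 148.125 − 160 − 0.3·274 = 0 → P_y = 94.07 N.
ΣF_x = 0: no horizontal applied forces, so P_x = 0.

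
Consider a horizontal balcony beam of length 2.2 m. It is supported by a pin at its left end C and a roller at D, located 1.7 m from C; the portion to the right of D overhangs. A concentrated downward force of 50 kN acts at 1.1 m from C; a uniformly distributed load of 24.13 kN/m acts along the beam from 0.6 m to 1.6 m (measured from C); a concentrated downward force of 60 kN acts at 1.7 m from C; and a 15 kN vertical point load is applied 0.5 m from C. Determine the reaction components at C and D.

Resultant of the distributed load: 24.13 × 1 = 24.13 kN at 1.1 m from C.
Moments about C: D_y·1.7 − 50·1.1 − (24.13·1)·1.1 − 60·1.7 − 15·0.5 = 0 → D_y = 191.043/1.7 = 112.378 ≈ 112.4 kN.
ΣF_y = 0: C_y + 112.378 − 50 − 24.13·1 − 60 − 15 = 0 → C_y = 36.75 kN.
ΣF_x = 0: no horizontal applied forces, so C_x = 0.

C_x = 0, C_y = 36.75 kN, D_y = 112.4 kN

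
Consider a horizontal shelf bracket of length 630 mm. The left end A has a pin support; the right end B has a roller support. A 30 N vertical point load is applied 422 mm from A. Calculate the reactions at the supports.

A_x = 0, A_y = 9.905 N, B_y = 20.10 N

Taking moments about A: B_y·630 − 30·422 = 0 → B_y = 12660/630 = 20.0952 ≈ 20.10 N.
ΣF_y = 0: A_y + 20.0952 − 30 = 0 → A_y = 9.905 N.
ΣF_x = 0: no horizontal applied forces, so A_x = 0.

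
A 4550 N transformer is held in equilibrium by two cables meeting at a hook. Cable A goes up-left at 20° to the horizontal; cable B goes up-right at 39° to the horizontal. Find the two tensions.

ΣF_x = 0: −T_A·cos20° + T_B·cos39° = 0 → T_B = 1.20916·T_A.
ΣF_y = 0: T_A·sin20° + T_B·sin39° = 4550.
Substitute: T_A·(0.34202 + 1.20916·0.62932) = 4550 → T_A = 4125.23 ≈ 4125 N.
Then T_B = 1.20916 × 4125.23 = 4988 N.

T_A = 4125 N, T_B = 4988 N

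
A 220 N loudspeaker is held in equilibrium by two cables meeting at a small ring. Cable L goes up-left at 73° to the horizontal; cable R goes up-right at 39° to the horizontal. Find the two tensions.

ΣF_x = 0: −T_L·cos73° + T_R·cos39° = 0 → T_R = 0.376212·T_L.
ΣF_y = 0: T_L·sin73° + T_R·sin39° = 220.
Substitute: T_L·(0.956305 + 0.376212·0.62932) = 220 → T_L = 184.399 ≈ 184.4 N.
Then T_R = 0.376212 × 184.399 = 69.37 N.

T_L = 184.4 N, T_R = 69.37 N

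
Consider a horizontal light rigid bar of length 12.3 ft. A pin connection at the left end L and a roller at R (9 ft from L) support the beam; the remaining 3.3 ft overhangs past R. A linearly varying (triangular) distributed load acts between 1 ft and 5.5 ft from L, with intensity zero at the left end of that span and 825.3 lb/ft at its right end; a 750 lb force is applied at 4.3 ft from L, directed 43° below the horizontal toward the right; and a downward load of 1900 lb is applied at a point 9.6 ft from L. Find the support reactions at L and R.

Resultant of the triangular load: ½ × 825.3 × 4.5 = 1856.925 lb, acting at 4 ft from L (one-third of the span from the peak).
Moments about L: R_y·9 − (½·825.3·4.5)·4 − 750·sin43°·4.3 − 1900·9.6 = 0 → R_y = 27867.1/9 = 3096.34 ≈ 3096 lb.
ΣF_y = 0: L_y + 3096.34 − ½·825.3·4.5 − 750·sin43° − 1900 = 0 → L_y = 1172 lb.
ΣF_x = 0: L_x + 750·cos43° = 0 → L_x = -548.5 lb.

L_x = -548.5 lb, L_y = 1172 lb, R_y = 3096 lb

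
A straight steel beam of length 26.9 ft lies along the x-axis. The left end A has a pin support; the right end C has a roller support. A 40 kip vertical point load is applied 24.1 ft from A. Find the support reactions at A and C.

ΣM about A: C_y·26.9 − 40·24.1 = 0 → C_y = 964/26.9 = 35.8364 ≈ 35.84 kip.
ΣF_y = 0: A_y + 35.8364 − 40 = 0 → A_y = 4.164 kip.
ΣF_x = 0: no horizontal applied forces, so A_x = 0.

A_x = 0, A_y = 4.164 kip, C_y = 35.84 kip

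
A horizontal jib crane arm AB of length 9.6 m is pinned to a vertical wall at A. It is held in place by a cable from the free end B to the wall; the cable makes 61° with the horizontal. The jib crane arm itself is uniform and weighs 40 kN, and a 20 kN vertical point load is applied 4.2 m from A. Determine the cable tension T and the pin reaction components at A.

ΣM about A: T·sin61°·9.6 − 40·4.8 − 20·4.2 = 0 → T = 276/(9.6·0.87462) = 32.8714 ≈ 32.87 kN.
ΣF_x = 0: A_x − T·cos61° = 0 → A_x = 32.8714 × 0.48481 = 15.94 kN.
ΣF_y = 0: A_y + T·sin61° − 40 − 20 = 0 → A_y = 60 − 32.8714 × 0.87462 = 31.25 kN.

T = 32.87 kN, A_x = 15.94 kN, A_y = 31.25 kN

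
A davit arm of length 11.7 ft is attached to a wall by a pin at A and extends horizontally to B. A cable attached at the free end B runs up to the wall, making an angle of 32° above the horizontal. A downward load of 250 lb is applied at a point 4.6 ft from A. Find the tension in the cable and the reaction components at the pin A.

ΣM about A: T·sin32°·11.7 − 250·4.6 = 0 → T = 1150/(11.7·0.529919) = 185.482 ≈ 185.5 lb.
ΣF_x = 0: A_x − T·cos32° = 0 → A_x = 185.482 × 0.848048 = 157.3 lb.
ΣF_y = 0: A_y + T·sin32° − 250 = 0 → A_y = 250 − 185.482 × 0.529919 = 151.7 lb.

T = 185.5 lb, A_x = 157.3 lb, A_y = 151.7 lb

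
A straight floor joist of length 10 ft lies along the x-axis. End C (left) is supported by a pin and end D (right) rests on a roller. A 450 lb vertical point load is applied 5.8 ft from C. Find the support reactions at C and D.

C_x = 0, C_y = 189.0 lb, D_y = 261.0 lb

Taking moments about C: D_y·10 − 450·5.8 = 0 → D_y = 2610/10 = 261.0 lb.
ΣF_y = 0: C_y + 261 − 450 = 0 → C_y = 189.0 lb.
ΣF_x = 0: no horizontal applied forces, so C_x = 0.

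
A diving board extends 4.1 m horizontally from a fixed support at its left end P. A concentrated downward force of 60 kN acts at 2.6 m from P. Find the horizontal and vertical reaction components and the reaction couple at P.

ΣF_x = 0: P_x = 0.
ΣF_y = 0: P_y − 60 = 0 → P_y = 60.00 kN.
ΣM about P: M_P − 60·2.6 = 0 → M_P = 156.0 kN·m.

P_x = 0, P_y = 60.00 kN, M_P = 156.0 kN·m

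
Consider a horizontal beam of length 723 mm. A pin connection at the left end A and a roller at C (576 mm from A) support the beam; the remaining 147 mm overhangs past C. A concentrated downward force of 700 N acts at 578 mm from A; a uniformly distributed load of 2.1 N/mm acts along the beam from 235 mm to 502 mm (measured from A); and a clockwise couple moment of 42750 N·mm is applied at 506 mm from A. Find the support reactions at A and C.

Resultant of the distributed load: 2.1 × 267 = 560.7 N at 368.5 mm from A.
Taking moments about A: C_y·576 − 700·578 − (2.1·267)·368.5 − 42750 = 0 → C_y = 653967.95/576 = 1135.36 ≈ 1135 N.
ΣF_y = 0: A_y + 1135.36 − 700 − 2.1·267 = 0 → A_y = 125.3 N.
ΣF_x = 0: no horizontal applied forces, so A_x = 0.

A_x = 0, A_y = 125.3 N, C_y = 1135 N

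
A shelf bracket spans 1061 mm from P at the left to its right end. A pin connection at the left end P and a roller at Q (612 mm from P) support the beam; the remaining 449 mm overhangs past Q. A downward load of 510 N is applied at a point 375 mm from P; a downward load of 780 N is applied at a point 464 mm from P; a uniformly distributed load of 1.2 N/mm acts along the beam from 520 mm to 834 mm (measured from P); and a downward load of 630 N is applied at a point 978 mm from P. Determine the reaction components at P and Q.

P_x = 0, P_y = -30.66 N, Q_y = 2327 N

Resultant of the distributed load: 1.2 × 314 = 376.8 N at 677 mm from P.
Moments about P: Q_y·612 − 510·375 − 780·464 − (1.2·314)·677 − 630·978 = 0 → Q_y = 1424403.6/612 = 2327.46 ≈ 2327 N.
ΣF_y = 0: P_y + 2327.46 − 510 − 780 − 1.2·314 − 630 = 0 → P_y = -30.66 N.
ΣF_x = 0: no horizontal applied forces, so P_x = 0.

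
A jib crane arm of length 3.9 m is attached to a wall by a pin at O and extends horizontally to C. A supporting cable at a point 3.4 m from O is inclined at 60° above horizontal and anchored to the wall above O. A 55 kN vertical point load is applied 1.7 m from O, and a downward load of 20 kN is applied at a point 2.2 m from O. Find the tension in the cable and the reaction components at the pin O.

T = 46.70 kN, O_x = 23.35 kN, O_y = 34.56 kN

ΣM about O: T·sin60°·3.4 − 55·1.7 − 20·2.2 = 0 → T = 137.5/(3.4·0.866025) = 46.6975 ≈ 46.70 kN.
ΣF_x = 0: O_x − T·cos60° = 0 → O_x = 46.6975 × 0.5 = 23.35 kN.
ΣF_y = 0: O_y + T·sin60° − 55 − 20 = 0 → O_y = 75 − 46.6975 × 0.866025 = 34.56 kN.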